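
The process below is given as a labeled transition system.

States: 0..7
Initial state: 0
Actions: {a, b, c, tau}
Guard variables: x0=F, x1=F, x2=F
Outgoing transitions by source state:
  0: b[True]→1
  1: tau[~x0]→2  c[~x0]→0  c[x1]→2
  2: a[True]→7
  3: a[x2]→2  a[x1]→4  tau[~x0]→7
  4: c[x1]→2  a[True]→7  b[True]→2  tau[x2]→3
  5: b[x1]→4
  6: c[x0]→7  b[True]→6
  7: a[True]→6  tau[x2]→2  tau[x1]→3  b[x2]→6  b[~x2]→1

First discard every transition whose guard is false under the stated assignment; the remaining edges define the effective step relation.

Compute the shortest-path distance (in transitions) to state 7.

Breadth-first toward 7:
  L0 = {0}
  L1 = {1}
  L2 = {2}
  L3 = {7}
first hit 7 at d=3 via b·tau·a

Answer: 3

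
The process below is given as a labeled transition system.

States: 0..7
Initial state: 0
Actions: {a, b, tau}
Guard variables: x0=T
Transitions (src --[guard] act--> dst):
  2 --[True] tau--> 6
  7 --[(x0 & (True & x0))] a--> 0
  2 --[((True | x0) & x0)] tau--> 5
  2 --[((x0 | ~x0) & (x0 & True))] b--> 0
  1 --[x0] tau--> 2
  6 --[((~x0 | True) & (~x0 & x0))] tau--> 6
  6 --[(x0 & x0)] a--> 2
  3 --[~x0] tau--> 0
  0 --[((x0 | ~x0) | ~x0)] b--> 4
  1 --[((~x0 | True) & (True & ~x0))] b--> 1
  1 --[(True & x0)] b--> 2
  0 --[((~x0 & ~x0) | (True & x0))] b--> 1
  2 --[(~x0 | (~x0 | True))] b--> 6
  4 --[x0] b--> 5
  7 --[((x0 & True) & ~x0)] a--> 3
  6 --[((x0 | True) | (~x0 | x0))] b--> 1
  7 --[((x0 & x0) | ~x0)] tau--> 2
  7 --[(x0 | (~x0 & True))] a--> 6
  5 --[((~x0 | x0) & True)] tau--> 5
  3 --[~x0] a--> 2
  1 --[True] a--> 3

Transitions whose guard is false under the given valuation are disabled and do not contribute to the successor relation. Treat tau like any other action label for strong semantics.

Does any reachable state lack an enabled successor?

Reach set: {0,1,2,3,4,5,6}
  0: b→1  b→4  [2 exit(s)]
  1: a→3  b→2  tau→2  [3 exit(s)]
  2: b→0  b→6  tau→5  tau→6  [4 exit(s)]
  3: ∅  [no exit]
  4: b→5  [1 exit(s)]
  5: tau→5  [1 exit(s)]
  6: a→2  b→1  [2 exit(s)]
witness 3: b·a

Answer: DEADLOCK at state 3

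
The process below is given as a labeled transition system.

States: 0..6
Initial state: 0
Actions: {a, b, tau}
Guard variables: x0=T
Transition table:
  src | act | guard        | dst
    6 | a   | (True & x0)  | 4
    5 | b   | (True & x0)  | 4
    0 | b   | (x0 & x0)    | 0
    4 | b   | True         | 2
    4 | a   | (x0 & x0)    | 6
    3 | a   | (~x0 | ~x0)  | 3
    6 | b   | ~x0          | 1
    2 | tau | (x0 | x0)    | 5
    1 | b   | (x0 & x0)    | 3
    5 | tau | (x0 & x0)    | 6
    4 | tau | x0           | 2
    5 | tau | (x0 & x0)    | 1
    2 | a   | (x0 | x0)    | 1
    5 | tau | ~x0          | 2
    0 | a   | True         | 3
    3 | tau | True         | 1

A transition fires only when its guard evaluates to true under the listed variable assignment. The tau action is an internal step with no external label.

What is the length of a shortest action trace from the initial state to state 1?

Layered search for 1:
  Layer 0: {0}
  Layer 1: {3}
  Layer 2: {1}
1 enters at depth 2; path a·tau

Answer: 2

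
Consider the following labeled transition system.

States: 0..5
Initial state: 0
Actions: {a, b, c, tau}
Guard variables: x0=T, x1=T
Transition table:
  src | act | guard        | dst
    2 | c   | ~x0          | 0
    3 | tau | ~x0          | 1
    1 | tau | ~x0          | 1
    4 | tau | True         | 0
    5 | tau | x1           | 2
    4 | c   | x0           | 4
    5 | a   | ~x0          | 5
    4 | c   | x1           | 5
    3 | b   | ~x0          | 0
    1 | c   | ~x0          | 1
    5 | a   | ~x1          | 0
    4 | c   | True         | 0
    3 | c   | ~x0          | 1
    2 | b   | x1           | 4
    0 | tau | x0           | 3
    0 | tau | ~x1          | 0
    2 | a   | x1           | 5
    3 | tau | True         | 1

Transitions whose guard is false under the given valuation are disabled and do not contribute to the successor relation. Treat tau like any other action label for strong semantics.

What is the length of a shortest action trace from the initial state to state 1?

Answer: 2

Analysis:
BFS to 1:
  Layer 0: {0}
  Layer 1: {3}
  Layer 2: {1}
first hit 1 at d=2 via tau·tau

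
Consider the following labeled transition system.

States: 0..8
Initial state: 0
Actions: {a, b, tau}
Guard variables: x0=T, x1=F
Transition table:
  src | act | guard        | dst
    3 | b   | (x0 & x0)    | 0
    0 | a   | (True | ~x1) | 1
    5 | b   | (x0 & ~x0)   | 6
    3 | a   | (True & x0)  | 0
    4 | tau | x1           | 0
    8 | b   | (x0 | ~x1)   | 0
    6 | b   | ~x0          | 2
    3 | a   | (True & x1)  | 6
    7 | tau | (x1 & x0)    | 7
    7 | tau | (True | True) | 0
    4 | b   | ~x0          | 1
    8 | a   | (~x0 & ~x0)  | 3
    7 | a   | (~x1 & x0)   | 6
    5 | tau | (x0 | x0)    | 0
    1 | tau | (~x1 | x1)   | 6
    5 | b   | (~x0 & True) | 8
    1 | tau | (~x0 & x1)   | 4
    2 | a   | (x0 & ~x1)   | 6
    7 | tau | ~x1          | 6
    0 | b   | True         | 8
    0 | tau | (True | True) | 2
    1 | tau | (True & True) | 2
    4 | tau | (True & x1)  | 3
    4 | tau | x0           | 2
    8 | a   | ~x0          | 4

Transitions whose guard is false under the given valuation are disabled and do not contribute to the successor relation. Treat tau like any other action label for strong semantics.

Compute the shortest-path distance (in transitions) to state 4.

Answer: UNREACHABLE

Analysis:
BFS to 4:
  L0 = {0}
  L1 = {1,2,8}
  L2 = {6}
4 never appears.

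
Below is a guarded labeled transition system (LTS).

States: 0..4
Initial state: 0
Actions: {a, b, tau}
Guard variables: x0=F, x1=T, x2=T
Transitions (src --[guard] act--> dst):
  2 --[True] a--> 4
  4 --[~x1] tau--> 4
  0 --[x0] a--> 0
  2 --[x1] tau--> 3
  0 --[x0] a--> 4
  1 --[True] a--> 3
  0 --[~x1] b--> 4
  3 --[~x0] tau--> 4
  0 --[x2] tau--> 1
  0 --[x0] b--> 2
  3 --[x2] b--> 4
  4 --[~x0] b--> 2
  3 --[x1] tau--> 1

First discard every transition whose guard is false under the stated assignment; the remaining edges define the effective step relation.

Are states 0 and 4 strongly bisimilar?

Answer: NOT BISIMILAR

Working:
Compute ~ classes (split until stable):
  π0 = {{0,1,2,3,4}}
  π1 = {{0},{1},{2},{3},{4}}
5 equivalence class(es) (converged in 2)
class of 0: {0}; class of 4: {4}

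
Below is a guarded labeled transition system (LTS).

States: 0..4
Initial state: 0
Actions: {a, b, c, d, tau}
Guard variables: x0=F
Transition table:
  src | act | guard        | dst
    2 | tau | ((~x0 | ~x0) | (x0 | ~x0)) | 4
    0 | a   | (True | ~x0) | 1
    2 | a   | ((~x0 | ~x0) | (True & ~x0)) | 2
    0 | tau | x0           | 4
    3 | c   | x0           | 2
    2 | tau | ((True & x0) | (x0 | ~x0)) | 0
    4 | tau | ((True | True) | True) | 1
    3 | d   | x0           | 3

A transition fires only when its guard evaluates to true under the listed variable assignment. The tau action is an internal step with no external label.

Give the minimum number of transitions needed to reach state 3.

Layered search for 3:
  L0 = {0}
  L1 = {1}
3 never appears.

Answer: UNREACHABLE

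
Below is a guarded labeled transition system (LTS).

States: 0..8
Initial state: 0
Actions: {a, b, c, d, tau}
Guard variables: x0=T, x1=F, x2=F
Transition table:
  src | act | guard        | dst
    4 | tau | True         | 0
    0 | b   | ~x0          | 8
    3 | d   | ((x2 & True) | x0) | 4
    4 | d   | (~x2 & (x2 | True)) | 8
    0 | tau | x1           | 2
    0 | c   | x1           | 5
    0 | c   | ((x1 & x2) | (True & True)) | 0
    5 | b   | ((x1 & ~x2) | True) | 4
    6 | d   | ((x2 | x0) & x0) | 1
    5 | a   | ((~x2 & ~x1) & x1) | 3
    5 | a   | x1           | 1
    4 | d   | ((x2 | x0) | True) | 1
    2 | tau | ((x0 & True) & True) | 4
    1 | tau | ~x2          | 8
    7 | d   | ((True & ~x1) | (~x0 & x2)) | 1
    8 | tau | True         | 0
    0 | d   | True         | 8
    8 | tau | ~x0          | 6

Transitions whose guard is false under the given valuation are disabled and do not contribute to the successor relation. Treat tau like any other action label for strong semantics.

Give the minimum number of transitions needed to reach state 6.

Answer: UNREACHABLE

Trace:
BFS to 6:
  Layer 0: {0}
  Layer 1: {8}
6 never appears.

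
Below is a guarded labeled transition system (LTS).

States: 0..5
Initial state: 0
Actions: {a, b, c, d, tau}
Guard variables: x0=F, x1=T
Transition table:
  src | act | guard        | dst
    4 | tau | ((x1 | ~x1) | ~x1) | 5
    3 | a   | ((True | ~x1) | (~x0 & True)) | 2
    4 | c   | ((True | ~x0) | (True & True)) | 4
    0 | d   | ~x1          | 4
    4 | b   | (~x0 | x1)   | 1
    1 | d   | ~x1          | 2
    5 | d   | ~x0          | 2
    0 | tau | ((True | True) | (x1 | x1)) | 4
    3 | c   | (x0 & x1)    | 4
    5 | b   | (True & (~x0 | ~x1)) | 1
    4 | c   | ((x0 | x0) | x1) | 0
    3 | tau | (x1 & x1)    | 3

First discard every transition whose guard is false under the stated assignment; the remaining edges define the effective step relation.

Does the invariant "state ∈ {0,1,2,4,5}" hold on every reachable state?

Allowed set {0,1,2,4,5}
R = {0,1,2,4,5}
  0: safe
  1: safe
  2: safe
  4: safe
  5: safe

Answer: INVARIANT HOLDS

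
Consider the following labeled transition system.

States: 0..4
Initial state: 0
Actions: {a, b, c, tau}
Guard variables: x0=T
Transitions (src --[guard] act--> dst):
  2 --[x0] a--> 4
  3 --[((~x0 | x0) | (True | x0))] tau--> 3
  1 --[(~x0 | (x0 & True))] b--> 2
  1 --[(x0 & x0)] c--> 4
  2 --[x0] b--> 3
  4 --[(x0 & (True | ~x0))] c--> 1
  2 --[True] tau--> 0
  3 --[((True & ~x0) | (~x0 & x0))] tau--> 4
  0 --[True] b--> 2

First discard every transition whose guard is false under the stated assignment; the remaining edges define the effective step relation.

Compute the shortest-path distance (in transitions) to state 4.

Answer: 2

Trace:
Layered search for 4:
  L0 = {0}
  L1 = {2}
  L2 = {3,4}
first hit 4 at d=2 via b·a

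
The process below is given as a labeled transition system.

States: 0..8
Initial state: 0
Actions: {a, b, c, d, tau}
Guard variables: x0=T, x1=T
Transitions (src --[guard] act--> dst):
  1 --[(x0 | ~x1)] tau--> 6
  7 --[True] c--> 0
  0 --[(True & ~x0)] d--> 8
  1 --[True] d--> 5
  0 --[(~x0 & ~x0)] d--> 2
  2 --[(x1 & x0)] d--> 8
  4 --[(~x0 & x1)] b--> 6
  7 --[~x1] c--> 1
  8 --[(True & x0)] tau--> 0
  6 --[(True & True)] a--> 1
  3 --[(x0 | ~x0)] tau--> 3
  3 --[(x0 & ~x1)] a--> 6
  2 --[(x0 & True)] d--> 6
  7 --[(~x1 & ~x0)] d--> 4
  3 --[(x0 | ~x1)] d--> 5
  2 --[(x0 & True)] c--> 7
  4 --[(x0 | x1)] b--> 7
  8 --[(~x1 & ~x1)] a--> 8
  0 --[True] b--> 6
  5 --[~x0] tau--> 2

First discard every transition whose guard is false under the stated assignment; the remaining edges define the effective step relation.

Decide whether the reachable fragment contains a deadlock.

Reach set: {0,1,5,6}
  0: b→6  [deg 1]
  1: d→5  tau→6  [deg 2]
  5: ∅  [STUCK]
  6: a→1  [deg 1]
Path to 5: b·a·d

Answer: DEADLOCK at state 5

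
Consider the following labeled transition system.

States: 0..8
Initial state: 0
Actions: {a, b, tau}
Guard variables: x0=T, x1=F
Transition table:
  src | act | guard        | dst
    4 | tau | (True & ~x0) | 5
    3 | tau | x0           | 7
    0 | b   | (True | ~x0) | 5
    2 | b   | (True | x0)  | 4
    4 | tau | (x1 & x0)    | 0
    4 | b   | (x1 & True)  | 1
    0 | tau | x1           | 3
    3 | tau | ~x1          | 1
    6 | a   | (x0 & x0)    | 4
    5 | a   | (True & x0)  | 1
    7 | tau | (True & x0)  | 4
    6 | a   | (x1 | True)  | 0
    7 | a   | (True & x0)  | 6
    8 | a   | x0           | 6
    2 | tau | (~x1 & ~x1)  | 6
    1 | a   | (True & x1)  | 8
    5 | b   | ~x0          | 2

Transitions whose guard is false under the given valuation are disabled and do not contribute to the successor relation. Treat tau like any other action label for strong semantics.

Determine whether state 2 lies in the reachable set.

Guard filter leaves 11 enabled edge(s).
depth 0: {0}
depth 1: {5}  now seen {0,5}
depth 2: {1}  now seen {0,1,5}
R = {0,1,5}

Answer: UNREACHABLE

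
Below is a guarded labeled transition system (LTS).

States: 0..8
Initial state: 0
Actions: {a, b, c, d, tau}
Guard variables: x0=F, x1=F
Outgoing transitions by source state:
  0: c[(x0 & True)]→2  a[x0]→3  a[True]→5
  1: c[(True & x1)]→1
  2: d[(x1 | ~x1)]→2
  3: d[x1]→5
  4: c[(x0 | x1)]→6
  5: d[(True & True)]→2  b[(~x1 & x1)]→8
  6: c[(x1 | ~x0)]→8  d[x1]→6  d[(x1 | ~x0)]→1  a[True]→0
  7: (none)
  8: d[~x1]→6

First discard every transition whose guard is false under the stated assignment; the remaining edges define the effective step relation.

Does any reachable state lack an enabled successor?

Reachable = {0,2,5}
  0: a→5  [1 out]
  2: d→2  [1 out]
  5: d→2  [1 out]

Answer: DEADLOCK-FREE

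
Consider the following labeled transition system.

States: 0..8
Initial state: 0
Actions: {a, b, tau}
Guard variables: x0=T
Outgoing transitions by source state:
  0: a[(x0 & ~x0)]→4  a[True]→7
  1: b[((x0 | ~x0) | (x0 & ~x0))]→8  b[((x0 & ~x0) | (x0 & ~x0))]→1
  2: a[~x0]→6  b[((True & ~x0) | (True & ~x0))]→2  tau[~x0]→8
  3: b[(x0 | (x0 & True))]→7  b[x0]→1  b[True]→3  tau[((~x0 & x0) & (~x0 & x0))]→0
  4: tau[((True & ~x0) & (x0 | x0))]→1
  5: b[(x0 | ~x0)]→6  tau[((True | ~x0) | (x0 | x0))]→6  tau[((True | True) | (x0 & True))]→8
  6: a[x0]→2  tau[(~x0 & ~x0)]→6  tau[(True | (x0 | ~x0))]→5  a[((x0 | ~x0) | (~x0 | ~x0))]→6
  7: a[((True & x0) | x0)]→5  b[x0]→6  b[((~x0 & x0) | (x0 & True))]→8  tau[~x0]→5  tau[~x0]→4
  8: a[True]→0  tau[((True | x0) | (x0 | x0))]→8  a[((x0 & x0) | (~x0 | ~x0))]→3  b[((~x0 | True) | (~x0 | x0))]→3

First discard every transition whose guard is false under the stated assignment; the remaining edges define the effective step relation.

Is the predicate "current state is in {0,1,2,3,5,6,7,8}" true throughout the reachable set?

Allowed set {0,1,2,3,5,6,7,8}
R = {0,1,2,3,5,6,7,8}
  0: ✓
  1: ✓
  2: ✓
  3: ✓
  5: ✓
  6: ✓
  7: ✓
  8: ✓

Answer: INVARIANT HOLDS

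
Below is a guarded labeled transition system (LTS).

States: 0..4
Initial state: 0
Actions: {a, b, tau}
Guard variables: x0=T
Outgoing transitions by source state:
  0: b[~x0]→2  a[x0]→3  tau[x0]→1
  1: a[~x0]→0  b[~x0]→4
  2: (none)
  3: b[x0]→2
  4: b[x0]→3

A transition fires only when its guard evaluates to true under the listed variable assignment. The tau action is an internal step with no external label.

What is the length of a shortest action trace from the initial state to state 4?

Layered search for 4:
  depth 0: {0}
  depth 1: {1,3}
  depth 2: {2}
4 never appears.

Answer: UNREACHABLE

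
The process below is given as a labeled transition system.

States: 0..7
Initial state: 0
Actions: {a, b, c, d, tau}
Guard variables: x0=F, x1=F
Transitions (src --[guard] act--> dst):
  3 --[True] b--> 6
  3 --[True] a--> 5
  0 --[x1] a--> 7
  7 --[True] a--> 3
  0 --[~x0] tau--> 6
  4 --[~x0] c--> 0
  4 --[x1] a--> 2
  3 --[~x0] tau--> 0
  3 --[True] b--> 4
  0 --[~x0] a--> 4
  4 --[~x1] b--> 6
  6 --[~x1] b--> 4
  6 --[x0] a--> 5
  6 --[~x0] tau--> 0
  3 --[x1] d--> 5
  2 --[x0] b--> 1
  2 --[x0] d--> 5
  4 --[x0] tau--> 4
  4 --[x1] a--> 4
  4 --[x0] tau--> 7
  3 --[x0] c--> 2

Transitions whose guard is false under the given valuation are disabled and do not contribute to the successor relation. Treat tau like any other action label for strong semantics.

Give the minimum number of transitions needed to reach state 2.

BFS to 2:
  Layer 0: {0}
  Layer 1: {4,6}
2 never appears.

Answer: UNREACHABLE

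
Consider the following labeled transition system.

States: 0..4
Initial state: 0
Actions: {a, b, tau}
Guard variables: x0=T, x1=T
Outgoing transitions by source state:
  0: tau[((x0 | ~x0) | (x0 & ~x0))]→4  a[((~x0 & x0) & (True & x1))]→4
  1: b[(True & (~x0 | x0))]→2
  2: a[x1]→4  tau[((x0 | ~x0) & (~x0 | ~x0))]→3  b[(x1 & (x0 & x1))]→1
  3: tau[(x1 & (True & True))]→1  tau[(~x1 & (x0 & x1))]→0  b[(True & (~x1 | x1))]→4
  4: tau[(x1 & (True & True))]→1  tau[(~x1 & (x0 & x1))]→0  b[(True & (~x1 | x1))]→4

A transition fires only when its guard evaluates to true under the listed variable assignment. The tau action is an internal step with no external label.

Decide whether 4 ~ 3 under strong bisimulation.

Bisimulation quotient by refinement:
  round 0: {{0,1,2,3,4}}
  round 1: {{0},{1},{2},{3,4}}
stable after 2 split(s): 4 block(s)
[4]={3,4}  [3]={3,4}

Answer: BISIMILAR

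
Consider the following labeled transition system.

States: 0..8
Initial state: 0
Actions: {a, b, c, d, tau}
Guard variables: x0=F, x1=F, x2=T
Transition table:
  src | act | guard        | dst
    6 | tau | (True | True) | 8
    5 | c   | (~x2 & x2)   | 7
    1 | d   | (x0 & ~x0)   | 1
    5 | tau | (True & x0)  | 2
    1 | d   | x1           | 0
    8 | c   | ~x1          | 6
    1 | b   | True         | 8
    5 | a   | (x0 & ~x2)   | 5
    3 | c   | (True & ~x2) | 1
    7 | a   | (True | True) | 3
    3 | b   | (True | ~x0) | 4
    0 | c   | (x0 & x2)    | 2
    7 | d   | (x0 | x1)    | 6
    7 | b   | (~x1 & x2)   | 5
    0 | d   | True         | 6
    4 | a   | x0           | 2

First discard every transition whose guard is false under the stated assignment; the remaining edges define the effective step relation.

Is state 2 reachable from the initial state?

Answer: UNREACHABLE

Analysis:
Guard filter leaves 7 enabled edge(s).
depth 0: {0}
depth 1: {6}  now seen {0,6}
depth 2: {8}  now seen {0,6,8}
R = {0,6,8}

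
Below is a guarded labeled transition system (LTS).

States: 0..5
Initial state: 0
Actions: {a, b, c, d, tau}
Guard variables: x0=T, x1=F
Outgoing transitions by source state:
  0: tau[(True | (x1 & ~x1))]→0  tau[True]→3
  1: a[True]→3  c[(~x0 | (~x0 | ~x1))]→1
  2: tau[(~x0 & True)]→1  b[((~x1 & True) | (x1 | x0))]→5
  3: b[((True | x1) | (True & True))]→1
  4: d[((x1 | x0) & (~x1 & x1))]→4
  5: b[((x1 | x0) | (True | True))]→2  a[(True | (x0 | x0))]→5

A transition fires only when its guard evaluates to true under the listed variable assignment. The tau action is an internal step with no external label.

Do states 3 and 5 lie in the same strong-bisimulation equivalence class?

Compute ~ classes (split until stable):
  π0 = {{0,1,2,3,4,5}}
  π1 = {{0},{1},{2,3},{4},{5}}
  π2 = {{0},{1},{2},{3},{4},{5}}
stable after 3 split(s): 6 block(s)
[3]={3}  [5]={5}

Answer: NOT BISIMILAR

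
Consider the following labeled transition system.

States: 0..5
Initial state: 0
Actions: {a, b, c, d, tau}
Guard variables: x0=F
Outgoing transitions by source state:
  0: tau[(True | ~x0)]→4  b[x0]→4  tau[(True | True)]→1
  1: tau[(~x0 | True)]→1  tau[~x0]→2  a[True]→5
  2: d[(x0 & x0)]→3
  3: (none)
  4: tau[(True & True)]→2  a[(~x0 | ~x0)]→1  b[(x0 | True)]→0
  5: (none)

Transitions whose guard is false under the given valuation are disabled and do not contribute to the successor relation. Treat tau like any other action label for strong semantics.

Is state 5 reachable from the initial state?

Answer: REACHABLE

Working:
Guard filter leaves 8 enabled edge(s).
L0 = {0}
L1 = {1,4}  total {0,1,4}
L2 = {2,5}  total {0,1,2,4,5}
Reach set: {0,1,2,4,5}
witness 5: tau·a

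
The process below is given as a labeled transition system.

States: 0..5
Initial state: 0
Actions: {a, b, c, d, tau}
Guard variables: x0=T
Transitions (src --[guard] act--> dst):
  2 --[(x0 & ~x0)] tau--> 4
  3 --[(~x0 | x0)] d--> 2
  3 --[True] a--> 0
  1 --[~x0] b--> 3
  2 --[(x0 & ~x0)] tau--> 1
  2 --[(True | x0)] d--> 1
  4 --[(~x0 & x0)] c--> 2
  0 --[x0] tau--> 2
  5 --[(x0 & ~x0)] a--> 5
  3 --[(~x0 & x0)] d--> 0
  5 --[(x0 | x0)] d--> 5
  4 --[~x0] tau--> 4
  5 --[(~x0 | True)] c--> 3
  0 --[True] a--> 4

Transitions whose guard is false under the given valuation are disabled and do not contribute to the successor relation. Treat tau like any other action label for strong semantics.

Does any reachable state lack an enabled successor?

Reach set: {0,1,2,4}
  0: a→4  tau→2  [deg 2]
  1: ∅  [STUCK]
  2: d→1  [deg 1]
  4: ∅  [STUCK]
Path to 1: tau·d

Answer: DEADLOCK at state 1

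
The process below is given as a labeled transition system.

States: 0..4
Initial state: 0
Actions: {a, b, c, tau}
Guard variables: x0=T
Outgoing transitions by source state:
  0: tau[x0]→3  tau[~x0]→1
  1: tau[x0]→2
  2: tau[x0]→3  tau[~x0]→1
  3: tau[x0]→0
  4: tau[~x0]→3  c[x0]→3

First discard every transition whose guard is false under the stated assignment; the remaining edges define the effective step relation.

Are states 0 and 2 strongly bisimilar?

Answer: BISIMILAR

Trace:
Bisimulation quotient by refinement:
  round 0: {{0,1,2,3,4}}
  round 1: {{0,1,2,3},{4}}
2 equivalence class(es) (converged in 2)
0∈{0,1,2,3}, 2∈{0,1,2,3}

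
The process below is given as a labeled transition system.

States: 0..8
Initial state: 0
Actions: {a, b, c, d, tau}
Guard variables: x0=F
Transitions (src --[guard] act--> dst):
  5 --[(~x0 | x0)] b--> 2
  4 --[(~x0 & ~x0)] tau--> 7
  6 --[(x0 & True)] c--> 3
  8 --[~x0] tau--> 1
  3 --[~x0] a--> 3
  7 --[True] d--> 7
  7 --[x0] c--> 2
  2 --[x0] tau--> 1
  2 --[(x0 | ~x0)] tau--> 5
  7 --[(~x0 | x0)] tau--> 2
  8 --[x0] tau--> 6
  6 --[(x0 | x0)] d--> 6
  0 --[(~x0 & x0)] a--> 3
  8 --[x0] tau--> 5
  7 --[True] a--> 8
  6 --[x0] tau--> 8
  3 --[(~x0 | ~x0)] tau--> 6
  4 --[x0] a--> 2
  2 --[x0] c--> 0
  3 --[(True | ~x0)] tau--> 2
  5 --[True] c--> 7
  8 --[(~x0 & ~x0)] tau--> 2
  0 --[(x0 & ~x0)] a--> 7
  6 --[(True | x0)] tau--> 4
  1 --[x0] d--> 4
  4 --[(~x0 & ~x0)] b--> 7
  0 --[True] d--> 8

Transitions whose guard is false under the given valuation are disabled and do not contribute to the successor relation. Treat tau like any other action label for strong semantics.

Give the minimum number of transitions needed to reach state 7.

Breadth-first toward 7:
  L0 = {0}
  L1 = {8}
  L2 = {1,2}
  L3 = {5}
  L4 = {7}
depth(7)=4, e.g. d·tau·tau·c

Answer: 4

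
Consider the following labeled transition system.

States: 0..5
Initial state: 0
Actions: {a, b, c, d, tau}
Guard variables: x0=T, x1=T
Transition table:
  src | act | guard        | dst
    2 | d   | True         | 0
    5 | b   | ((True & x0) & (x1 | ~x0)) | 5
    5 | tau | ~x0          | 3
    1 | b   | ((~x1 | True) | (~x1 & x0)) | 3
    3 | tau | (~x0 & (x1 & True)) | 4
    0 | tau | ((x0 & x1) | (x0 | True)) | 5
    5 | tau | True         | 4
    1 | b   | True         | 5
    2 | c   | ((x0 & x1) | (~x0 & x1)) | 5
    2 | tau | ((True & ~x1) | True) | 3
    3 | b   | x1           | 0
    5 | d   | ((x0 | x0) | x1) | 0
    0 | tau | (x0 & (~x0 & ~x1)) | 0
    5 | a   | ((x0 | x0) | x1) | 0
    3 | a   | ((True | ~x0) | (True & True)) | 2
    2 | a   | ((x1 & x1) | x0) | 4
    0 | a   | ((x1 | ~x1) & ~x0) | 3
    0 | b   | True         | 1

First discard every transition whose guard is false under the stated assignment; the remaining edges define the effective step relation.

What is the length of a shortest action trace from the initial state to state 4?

Answer: 2

Working:
BFS to 4:
  L0 = {0}
  L1 = {1,5}
  L2 = {3,4}
depth(4)=2, e.g. tau·tau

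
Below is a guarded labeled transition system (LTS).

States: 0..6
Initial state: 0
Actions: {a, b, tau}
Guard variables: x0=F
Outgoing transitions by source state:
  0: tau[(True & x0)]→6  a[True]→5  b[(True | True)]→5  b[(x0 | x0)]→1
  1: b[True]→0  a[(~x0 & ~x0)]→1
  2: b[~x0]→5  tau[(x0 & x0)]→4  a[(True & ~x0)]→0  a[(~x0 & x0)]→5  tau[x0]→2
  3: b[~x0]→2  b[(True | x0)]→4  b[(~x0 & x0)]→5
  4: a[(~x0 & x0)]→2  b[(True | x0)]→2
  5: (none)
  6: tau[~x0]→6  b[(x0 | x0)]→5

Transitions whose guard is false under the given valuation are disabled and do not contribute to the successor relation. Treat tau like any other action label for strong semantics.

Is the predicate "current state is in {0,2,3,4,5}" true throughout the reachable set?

Answer: INVARIANT HOLDS

Trace:
Inv-set: {0,2,3,4,5}
Reachable = {0,5}
  0: ✓
  5: ✓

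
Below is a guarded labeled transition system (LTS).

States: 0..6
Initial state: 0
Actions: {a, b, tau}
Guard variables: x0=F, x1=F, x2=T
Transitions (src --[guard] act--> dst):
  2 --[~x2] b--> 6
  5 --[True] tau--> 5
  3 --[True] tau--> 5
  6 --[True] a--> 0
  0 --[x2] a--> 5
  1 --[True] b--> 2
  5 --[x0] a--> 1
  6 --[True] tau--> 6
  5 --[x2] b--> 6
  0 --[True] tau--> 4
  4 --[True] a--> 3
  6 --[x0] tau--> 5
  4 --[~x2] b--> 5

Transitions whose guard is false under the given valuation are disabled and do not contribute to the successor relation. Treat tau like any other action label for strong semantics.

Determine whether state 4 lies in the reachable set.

After dropping false guards: 9 live edges.
depth 0: {0}
depth 1: {4,5}  cumulative {0,4,5}
depth 2: {3,6}  cumulative {0,3,4,5,6}
R = {0,3,4,5,6}
witness 4: tau

Answer: REACHABLE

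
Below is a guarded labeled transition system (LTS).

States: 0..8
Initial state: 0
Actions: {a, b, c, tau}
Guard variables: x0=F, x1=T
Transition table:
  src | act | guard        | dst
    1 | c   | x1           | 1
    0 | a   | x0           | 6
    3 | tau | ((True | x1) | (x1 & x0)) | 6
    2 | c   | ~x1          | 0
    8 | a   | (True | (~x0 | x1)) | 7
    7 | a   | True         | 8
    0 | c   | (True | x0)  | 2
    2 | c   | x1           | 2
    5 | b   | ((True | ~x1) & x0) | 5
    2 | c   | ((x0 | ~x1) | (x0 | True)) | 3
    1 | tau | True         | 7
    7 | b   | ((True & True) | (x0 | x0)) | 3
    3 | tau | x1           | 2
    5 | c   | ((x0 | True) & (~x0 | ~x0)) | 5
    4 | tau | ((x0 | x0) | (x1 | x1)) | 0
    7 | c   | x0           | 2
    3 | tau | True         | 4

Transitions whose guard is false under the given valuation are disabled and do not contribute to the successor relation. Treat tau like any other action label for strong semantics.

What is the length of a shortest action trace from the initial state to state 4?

Answer: 3

Analysis:
Layered search for 4:
  L0 = {0}
  L1 = {2}
  L2 = {3}
  L3 = {4,6}
depth(4)=3, e.g. c·c·tau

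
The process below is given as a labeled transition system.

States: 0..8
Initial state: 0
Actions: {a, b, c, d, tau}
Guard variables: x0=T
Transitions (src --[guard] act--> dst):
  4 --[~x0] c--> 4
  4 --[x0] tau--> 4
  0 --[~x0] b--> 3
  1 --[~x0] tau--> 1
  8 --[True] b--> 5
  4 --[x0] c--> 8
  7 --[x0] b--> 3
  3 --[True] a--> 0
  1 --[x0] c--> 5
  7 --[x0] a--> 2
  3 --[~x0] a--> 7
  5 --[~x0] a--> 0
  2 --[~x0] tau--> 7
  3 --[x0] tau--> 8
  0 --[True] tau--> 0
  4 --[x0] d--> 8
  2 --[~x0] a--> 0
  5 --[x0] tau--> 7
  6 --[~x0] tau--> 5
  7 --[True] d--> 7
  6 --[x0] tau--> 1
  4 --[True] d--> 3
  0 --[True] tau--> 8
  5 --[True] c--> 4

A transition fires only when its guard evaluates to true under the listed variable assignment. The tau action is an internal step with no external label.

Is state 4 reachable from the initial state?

Answer: REACHABLE

Trace:
Guard filter leaves 16 enabled edge(s).
L0 = {0}
L1 = {8}  cumulative {0,8}
L2 = {5}  cumulative {0,5,8}
L3 = {4,7}  cumulative {0,4,5,7,8}
L4 = {2,3}  cumulative {0,2,3,4,5,7,8}
R = {0,2,3,4,5,7,8}
Path to 4: tau·b·c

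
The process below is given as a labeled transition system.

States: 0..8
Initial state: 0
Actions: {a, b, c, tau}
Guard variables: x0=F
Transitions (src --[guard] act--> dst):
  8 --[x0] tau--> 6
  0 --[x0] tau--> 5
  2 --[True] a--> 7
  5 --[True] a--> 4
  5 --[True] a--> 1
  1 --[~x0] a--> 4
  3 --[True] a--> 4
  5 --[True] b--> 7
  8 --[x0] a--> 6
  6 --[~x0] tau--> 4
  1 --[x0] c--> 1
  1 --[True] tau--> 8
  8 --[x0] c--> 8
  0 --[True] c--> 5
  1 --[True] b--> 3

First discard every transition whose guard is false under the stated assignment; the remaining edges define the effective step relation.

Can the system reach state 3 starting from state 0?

Answer: REACHABLE

Trace:
Guard filter leaves 10 enabled edge(s).
depth 0: {0}
depth 1: {5}  now seen {0,5}
depth 2: {1,4,7}  now seen {0,1,4,5,7}
depth 3: {3,8}  now seen {0,1,3,4,5,7,8}
Reachable = {0,1,3,4,5,7,8}
witness 3: c·a·b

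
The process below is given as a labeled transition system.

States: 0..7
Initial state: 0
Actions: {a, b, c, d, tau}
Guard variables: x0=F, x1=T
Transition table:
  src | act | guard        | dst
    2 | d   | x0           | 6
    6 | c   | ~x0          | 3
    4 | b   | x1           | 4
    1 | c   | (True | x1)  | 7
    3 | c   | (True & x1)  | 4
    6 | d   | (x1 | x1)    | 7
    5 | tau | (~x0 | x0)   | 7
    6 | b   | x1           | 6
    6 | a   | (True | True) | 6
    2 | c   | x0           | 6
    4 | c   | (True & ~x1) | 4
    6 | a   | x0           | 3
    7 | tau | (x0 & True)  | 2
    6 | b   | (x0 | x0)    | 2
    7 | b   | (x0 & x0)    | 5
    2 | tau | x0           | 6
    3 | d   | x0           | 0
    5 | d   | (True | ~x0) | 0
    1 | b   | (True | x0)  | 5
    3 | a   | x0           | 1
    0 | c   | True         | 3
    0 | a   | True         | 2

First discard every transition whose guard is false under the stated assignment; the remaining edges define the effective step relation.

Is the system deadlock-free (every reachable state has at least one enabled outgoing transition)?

R = {0,2,3,4}
  0: a→2  c→3  [2 exit(s)]
  2: ∅  [no exit]
  3: c→4  [1 exit(s)]
  4: b→4  [1 exit(s)]
trace reaching 2: a

Answer: DEADLOCK at state 2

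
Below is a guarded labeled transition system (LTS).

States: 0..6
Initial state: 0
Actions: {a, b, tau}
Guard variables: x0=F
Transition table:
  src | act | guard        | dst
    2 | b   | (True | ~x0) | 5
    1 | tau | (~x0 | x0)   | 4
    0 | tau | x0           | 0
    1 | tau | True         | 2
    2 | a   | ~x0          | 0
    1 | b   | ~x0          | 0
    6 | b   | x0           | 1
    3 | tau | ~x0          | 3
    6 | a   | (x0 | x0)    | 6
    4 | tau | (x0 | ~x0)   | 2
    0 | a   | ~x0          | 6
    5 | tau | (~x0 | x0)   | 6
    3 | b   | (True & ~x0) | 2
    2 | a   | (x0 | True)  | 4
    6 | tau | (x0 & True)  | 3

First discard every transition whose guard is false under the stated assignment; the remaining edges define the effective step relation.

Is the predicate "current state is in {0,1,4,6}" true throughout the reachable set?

Answer: INVARIANT HOLDS

Analysis:
Allowed set {0,1,4,6}
R = {0,6}
  0: safe
  6: safe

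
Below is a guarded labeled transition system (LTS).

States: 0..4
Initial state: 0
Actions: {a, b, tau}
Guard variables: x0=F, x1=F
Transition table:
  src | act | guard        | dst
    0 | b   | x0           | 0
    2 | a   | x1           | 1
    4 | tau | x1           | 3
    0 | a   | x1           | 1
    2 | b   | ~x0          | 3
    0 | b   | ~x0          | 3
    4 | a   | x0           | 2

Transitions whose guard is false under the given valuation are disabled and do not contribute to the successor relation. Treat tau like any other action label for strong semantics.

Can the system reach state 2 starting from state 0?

Answer: UNREACHABLE

Working:
Guard filter leaves 2 enabled edge(s).
L0 = {0}
L1 = {3}  cumulative {0,3}
Reach set: {0,3}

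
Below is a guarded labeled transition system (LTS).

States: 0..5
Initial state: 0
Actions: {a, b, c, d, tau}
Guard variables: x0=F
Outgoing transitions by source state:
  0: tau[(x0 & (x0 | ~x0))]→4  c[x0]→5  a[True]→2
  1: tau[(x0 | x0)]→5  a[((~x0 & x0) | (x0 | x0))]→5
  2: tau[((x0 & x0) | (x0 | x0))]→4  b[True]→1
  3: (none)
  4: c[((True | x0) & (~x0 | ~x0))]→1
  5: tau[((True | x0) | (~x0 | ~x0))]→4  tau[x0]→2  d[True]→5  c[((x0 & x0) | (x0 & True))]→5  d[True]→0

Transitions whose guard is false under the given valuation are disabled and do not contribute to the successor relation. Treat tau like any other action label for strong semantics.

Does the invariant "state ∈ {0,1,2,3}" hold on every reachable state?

Answer: INVARIANT HOLDS

Analysis:
Inv-set: {0,1,2,3}
Reachable = {0,1,2}
  0: ✓
  1: ✓
  2: ✓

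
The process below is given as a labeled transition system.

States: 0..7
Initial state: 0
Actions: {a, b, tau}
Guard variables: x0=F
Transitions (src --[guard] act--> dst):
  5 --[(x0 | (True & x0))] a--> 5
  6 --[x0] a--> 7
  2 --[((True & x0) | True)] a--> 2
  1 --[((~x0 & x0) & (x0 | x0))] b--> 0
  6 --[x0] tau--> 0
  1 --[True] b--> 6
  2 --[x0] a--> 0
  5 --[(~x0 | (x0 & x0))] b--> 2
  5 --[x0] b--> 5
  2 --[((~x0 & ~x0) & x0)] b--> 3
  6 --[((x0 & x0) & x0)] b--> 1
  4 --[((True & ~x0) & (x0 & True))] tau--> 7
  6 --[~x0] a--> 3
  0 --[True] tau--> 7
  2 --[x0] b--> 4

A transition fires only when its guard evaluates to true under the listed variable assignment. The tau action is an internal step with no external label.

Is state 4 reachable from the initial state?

Answer: UNREACHABLE

Working:
After dropping false guards: 5 live edges.
L0 = {0}
L1 = {7}  total {0,7}
Reach set: {0,7}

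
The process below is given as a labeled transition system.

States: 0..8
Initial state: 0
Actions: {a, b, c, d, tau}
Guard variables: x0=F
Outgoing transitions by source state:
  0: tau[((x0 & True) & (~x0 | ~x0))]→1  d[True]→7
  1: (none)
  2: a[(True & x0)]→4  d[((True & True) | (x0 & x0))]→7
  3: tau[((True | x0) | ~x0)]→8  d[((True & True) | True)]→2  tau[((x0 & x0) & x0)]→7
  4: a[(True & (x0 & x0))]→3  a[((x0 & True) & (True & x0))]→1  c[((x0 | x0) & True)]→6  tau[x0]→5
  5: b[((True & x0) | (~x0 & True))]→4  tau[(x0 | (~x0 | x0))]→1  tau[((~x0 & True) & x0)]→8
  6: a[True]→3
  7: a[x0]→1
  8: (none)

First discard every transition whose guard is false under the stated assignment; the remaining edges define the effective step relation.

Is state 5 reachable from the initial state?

7 transition(s) survive guard evaluation.
L0 = {0}
L1 = {7}  cumulative {0,7}
Reachable = {0,7}

Answer: UNREACHABLE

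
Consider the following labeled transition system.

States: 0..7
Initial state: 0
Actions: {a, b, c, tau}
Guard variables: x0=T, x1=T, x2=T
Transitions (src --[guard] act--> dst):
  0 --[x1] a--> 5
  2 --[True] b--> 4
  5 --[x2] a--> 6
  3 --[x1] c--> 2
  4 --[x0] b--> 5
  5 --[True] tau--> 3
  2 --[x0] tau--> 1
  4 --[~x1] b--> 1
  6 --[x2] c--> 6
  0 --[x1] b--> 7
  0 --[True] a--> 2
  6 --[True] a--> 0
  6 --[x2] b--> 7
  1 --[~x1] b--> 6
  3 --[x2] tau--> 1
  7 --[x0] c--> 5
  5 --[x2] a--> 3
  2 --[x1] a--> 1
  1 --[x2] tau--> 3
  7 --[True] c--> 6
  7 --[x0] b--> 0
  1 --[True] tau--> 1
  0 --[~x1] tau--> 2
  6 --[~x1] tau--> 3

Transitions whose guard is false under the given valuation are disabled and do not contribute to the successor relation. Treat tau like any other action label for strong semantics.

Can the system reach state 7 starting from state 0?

After dropping false guards: 20 live edges.
L0 = {0}
L1 = {2,5,7}  cumulative {0,2,5,7}
L2 = {1,3,4,6}  cumulative {0,1,2,3,4,5,6,7}
Reach set: {0,1,2,3,4,5,6,7}
trace reaching 7: b

Answer: REACHABLE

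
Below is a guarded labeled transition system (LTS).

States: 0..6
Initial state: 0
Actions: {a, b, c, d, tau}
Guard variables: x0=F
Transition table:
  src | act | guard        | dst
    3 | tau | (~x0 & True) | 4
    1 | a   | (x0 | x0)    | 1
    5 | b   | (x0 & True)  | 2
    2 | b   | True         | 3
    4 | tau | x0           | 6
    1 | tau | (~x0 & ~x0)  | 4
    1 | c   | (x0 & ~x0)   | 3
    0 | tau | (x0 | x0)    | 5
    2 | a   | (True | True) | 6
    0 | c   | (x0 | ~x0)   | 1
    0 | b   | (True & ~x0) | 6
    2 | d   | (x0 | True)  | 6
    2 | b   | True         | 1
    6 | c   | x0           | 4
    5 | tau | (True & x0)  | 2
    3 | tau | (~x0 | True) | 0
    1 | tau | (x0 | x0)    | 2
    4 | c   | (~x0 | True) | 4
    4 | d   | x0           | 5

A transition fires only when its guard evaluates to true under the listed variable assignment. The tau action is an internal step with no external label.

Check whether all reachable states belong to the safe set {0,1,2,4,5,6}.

Inv-set: {0,1,2,4,5,6}
Reach set: {0,1,4,6}
  0: ✓
  1: ✓
  4: ✓
  6: ✓

Answer: INVARIANT HOLDS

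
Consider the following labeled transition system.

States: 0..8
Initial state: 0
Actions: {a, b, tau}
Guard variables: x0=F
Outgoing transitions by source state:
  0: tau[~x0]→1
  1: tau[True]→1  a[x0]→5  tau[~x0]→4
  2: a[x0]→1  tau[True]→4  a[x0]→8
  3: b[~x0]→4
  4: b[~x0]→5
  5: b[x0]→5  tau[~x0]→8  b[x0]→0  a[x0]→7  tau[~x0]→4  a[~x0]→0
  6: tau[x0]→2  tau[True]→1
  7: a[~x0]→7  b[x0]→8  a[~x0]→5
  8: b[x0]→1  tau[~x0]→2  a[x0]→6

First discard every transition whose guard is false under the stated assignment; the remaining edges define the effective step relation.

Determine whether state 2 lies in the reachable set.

Answer: REACHABLE

Working:
After dropping false guards: 13 live edges.
depth 0: {0}
depth 1: {1}  cumulative {0,1}
depth 2: {4}  cumulative {0,1,4}
depth 3: {5}  cumulative {0,1,4,5}
depth 4: {8}  cumulative {0,1,4,5,8}
depth 5: {2}  cumulative {0,1,2,4,5,8}
Reach set: {0,1,2,4,5,8}
Path to 2: tau·tau·b·tau·tau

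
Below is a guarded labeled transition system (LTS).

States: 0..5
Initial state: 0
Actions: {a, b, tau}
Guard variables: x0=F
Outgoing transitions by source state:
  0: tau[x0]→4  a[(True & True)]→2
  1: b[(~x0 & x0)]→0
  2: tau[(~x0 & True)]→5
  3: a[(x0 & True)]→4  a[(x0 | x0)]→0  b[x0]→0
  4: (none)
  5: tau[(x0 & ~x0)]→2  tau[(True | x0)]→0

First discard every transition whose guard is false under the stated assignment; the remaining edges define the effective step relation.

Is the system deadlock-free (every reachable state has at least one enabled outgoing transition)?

Reachable = {0,2,5}
  0: a→2  [deg 1]
  2: tau→5  [deg 1]
  5: tau→0  [deg 1]

Answer: DEADLOCK-FREE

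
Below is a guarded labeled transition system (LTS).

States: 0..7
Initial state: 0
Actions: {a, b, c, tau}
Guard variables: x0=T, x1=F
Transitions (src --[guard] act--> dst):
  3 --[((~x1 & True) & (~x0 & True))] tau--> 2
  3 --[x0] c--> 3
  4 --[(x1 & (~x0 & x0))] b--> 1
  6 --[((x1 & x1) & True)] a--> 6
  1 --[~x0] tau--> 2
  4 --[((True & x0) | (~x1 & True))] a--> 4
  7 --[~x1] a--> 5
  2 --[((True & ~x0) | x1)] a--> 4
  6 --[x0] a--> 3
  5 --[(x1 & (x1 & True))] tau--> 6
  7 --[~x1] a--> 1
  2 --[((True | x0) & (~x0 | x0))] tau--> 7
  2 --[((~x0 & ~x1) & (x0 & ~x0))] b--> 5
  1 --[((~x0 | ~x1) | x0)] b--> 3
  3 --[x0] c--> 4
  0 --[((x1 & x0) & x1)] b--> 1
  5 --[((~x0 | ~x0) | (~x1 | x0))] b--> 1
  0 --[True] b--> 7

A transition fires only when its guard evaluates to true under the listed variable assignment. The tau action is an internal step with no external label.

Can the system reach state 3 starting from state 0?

Guard filter leaves 10 enabled edge(s).
L0 = {0}
L1 = {7}  now seen {0,7}
L2 = {1,5}  now seen {0,1,5,7}
L3 = {3}  now seen {0,1,3,5,7}
L4 = {4}  now seen {0,1,3,4,5,7}
R = {0,1,3,4,5,7}
Path to 3: b·a·b

Answer: REACHABLE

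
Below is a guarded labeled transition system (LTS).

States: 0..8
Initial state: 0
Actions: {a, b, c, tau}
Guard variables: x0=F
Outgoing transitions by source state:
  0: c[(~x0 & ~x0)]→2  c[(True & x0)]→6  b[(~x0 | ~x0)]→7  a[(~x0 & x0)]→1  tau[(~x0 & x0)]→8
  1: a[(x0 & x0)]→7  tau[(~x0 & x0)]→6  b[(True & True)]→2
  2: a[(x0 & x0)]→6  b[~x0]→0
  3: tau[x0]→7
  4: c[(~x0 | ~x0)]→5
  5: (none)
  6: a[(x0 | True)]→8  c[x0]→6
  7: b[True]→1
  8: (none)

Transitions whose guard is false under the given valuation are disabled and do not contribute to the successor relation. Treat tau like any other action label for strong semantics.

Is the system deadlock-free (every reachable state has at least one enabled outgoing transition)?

Answer: DEADLOCK-FREE

Analysis:
Reach set: {0,1,2,7}
  0: b→7  c→2  [2 out]
  1: b→2  [1 out]
  2: b→0  [1 out]
  7: b→1  [1 out]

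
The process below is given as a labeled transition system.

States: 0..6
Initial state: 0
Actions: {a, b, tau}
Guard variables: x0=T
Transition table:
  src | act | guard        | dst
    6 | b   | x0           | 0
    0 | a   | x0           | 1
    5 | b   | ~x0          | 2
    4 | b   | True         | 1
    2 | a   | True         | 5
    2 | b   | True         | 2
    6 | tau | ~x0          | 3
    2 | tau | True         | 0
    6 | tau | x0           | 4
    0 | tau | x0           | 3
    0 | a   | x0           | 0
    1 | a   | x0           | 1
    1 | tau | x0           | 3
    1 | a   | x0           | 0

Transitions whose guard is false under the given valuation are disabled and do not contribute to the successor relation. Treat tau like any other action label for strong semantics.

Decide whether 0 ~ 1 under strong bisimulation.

Answer: BISIMILAR

Analysis:
Compute ~ classes (split until stable):
  round 0: {{0,1,2,3,4,5,6}}
  round 1: {{0,1},{2},{3,5},{4},{6}}
5 equivalence class(es) (converged in 2)
[0]={0,1}  [1]={0,1}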